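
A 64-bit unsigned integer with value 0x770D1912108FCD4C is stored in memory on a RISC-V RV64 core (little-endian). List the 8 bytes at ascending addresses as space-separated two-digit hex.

Split into bytes (most-significant first): 77 0D 19 12 10 8F CD 4C.
In little-endian order the low byte comes first in memory.
So at ascending addresses the bytes are 4C CD 8F 10 12 19 0D 77.

4C CD 8F 10 12 19 0D 77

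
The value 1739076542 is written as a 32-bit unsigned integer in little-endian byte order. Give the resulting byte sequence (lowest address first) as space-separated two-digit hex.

1739076542 in hexadecimal, padded to 32 bits, is 0x67A833BE.
Split into bytes (most-significant first): 67 A8 33 BE.
In little-endian order the low byte comes first in memory.
So at ascending addresses the bytes are BE 33 A8 67.

BE 33 A8 67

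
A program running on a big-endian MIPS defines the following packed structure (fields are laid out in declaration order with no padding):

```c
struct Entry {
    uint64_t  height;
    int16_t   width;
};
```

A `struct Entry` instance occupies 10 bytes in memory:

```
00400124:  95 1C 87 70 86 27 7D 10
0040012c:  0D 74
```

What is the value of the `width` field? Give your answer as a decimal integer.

3444

`width` follows `height` (8 bytes), so it starts at byte offset 8 and occupies 2 bytes.
Bytes at offsets 8..9: 0D 74.
Big-endian: lowest address holds the most-significant byte.
The bytes are already most-significant first: 0x0D74.
0x0D74 = 3444.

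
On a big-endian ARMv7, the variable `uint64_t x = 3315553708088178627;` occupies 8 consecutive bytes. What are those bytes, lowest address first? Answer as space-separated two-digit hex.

2E 03 36 87 EC 53 37 C3

3315553708088178627 in hexadecimal, padded to 64 bits, is 0x2E033687EC5337C3.
Split into bytes (most-significant first): 2E 03 36 87 EC 53 37 C3.
In big-endian order the high byte comes first in memory.
So the memory order matches the most-significant-first order: 2E 03 36 87 EC 53 37 C3.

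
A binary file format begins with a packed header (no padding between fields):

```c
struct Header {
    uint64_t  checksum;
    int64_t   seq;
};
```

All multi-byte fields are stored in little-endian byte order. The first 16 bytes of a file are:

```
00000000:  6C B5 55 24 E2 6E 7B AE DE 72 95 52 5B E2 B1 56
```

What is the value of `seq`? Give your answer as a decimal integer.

`seq` follows `checksum` (8 bytes), so it starts at byte offset 8 and occupies 8 bytes.
Bytes at offsets 8..15: DE 72 95 52 5B E2 B1 56.
Little-endian stores the least-significant byte at the lowest address.
Reassemble most-significant byte first: 56 B1 E2 5B 52 95 72 DE → 0x56B1E25B529572DE.
0x56B1E25B529572DE = 6247023039995015902.

6247023039995015902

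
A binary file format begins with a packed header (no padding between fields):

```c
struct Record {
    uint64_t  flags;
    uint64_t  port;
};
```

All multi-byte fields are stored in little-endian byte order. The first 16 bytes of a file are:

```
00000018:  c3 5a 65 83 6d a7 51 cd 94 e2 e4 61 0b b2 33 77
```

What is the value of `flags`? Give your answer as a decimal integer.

`flags` is the first field, at byte offset 0, occupying 8 bytes.
Bytes at offsets 0..7: C3 5A 65 83 6D A7 51 CD.
Little-endian stores the least-significant byte at the lowest address.
Reassemble most-significant byte first: CD 51 A7 6D 83 65 5A C3 → 0xCD51A76D83655AC3.
0xCD51A76D83655AC3 = 14794790339686521539.

14794790339686521539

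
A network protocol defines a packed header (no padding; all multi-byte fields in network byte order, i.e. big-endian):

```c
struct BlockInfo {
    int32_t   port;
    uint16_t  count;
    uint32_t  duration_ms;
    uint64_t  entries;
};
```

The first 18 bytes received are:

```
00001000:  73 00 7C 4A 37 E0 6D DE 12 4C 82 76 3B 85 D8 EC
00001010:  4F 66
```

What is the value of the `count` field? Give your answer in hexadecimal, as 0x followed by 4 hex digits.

0x37E0

`count` follows `port` (4 bytes), so it starts at byte offset 4 and occupies 2 bytes.
Bytes at offsets 4..5: 37 E0.
In big-endian order the high byte comes first in memory.
The bytes are already most-significant first: 0x37E0.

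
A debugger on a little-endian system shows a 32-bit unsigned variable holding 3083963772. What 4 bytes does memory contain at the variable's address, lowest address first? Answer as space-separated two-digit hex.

7C 8D D1 B7

3083963772 in hexadecimal, padded to 32 bits, is 0xB7D18D7C.
Split into bytes (most-significant first): B7 D1 8D 7C.
Little-endian: lowest address holds the least-significant byte.
So at ascending addresses the bytes are 7C 8D D1 B7.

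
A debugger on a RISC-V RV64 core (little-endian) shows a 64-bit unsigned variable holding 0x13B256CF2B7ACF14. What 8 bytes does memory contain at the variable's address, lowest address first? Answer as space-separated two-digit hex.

Split into bytes (most-significant first): 13 B2 56 CF 2B 7A CF 14.
In little-endian order the low byte comes first in memory.
So at ascending addresses the bytes are 14 CF 7A 2B CF 56 B2 13.

14 CF 7A 2B CF 56 B2 13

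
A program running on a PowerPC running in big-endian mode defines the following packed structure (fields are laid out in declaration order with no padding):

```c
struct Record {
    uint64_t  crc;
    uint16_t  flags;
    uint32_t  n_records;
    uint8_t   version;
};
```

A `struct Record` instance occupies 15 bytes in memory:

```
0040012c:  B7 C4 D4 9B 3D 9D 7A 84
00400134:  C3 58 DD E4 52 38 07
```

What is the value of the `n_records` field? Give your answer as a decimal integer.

3722727992

`n_records` follows `crc` (8 B), `flags` (2 B), so it starts at offset 8 + 2 = 10 and occupies 4 bytes.
Bytes at offsets 10..13: DD E4 52 38.
In big-endian order the high byte comes first in memory.
The bytes are already most-significant first: 0xDDE45238.
0xDDE45238 = 3722727992.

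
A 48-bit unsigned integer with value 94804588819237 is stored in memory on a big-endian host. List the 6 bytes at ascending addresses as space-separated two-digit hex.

94804588819237 in hexadecimal, padded to 48 bits, is 0x563969D6F325.
Split into bytes (most-significant first): 56 39 69 D6 F3 25.
Big-endian: lowest address holds the most-significant byte.
So the memory order matches the most-significant-first order: 56 39 69 D6 F3 25.

56 39 69 D6 F3 25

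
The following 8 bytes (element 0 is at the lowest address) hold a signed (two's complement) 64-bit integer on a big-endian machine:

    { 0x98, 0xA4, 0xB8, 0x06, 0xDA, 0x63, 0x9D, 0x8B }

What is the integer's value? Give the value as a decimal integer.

-7447625544190681717

Big-endian: lowest address holds the most-significant byte.
The bytes are already most-significant first: 0x98A4B806DA639D8B.
Top bit is set, so as a signed 64-bit value this is 0x98A4B806DA639D8B − 2^64 = -7447625544190681717.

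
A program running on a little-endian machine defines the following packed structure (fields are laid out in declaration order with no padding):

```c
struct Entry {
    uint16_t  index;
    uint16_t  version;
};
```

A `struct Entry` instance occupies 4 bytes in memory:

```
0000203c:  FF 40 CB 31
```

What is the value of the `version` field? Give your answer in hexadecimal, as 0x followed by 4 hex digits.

`version` follows `index` (2 bytes), so it starts at byte offset 2 and occupies 2 bytes.
Bytes at offsets 2..3: CB 31.
In little-endian order the low byte comes first in memory.
Reassemble most-significant byte first: 31 CB → 0x31CB.

0x31CB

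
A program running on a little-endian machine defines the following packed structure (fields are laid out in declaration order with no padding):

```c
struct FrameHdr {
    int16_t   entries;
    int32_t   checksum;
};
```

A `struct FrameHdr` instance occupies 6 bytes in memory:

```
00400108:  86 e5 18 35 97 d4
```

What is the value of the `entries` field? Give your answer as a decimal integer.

-6778

`entries` is the first field, at byte offset 0, occupying 2 bytes.
Bytes at offsets 0..1: 86 E5.
In little-endian order the low byte comes first in memory.
Reassemble most-significant byte first: E5 86 → 0xE586.
Top bit is set, so as a signed 16-bit value this is 0xE586 − 2^16 = -6778.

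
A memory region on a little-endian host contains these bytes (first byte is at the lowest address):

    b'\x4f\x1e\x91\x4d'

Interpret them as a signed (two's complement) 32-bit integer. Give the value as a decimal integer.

Little-endian stores the least-significant byte at the lowest address.
Reassemble most-significant byte first: 4D 91 1E 4F → 0x4D911E4F.
0x4D911E4F = 1301356111.

1301356111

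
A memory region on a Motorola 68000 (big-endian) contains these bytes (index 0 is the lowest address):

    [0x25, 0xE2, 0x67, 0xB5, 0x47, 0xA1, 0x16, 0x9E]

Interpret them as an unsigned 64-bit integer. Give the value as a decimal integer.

2729858352428422814

In big-endian order the high byte comes first in memory.
The bytes are already most-significant first: 0x25E267B547A1169E.
0x25E267B547A1169E = 2729858352428422814.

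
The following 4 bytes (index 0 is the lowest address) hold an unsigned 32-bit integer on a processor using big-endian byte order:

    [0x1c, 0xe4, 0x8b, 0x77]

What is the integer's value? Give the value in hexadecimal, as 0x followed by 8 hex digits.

0x1CE48B77

In big-endian order the high byte comes first in memory.
The bytes are already most-significant first: 0x1CE48B77.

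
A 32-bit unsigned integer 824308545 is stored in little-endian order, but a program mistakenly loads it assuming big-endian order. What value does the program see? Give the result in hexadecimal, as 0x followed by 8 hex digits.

824308545 in 32-bit hexadecimal is 0x3121F341.
Stored little-endian, the bytes at ascending addresses are 41 F3 21 31.
Read back as big-endian, the last byte is least significant, giving 0x41F32131.

0x41F32131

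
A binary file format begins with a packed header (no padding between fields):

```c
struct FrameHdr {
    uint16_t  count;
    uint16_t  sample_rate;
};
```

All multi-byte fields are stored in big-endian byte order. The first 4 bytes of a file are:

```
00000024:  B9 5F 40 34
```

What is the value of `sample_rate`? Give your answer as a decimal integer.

16436

`sample_rate` follows `count` (2 bytes), so it starts at byte offset 2 and occupies 2 bytes.
Bytes at offsets 2..3: 40 34.
In big-endian order the high byte comes first in memory.
The bytes are already most-significant first: 0x4034.
0x4034 = 16436.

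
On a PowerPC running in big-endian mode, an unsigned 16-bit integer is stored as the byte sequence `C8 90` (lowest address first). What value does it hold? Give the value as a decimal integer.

51344

Big-endian stores the most-significant byte at the lowest address.
The bytes are already most-significant first: 0xC890.
0xC890 = 51344.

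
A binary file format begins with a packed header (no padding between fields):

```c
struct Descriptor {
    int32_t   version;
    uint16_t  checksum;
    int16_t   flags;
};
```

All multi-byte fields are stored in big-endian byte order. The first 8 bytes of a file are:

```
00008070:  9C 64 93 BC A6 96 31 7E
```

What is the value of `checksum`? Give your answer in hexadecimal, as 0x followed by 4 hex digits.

0xA696

`checksum` follows `version` (4 bytes), so it starts at byte offset 4 and occupies 2 bytes.
Bytes at offsets 4..5: A6 96.
In big-endian order the high byte comes first in memory.
The bytes are already most-significant first: 0xA696.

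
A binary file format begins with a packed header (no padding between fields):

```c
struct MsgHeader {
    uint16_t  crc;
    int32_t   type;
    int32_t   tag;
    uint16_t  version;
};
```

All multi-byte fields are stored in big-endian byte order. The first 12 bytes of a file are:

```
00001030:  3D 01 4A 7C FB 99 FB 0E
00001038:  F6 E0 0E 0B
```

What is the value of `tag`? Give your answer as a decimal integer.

`tag` follows `crc` (2 B), `type` (4 B), so it starts at offset 2 + 4 = 6 and occupies 4 bytes.
Bytes at offsets 6..9: FB 0E F6 E0.
Big-endian stores the most-significant byte at the lowest address.
The bytes are already most-significant first: 0xFB0EF6E0.
Top bit is set, so as a signed 32-bit value this is 0xFB0EF6E0 − 2^32 = -82905376.

-82905376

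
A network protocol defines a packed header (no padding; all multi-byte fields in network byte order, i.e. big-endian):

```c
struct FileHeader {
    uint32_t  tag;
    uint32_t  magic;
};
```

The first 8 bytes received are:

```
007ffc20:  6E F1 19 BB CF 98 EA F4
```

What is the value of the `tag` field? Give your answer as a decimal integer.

1861294523

`tag` is the first field, at byte offset 0, occupying 4 bytes.
Bytes at offsets 0..3: 6E F1 19 BB.
Big-endian: lowest address holds the most-significant byte.
The bytes are already most-significant first: 0x6EF119BB.
0x6EF119BB = 1861294523.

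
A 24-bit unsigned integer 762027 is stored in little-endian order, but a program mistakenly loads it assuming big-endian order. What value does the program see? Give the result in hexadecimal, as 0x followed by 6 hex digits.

762027 in 24-bit hexadecimal is 0x0BA0AB.
Stored little-endian, the bytes at ascending addresses are AB A0 0B.
Read back as big-endian, the last byte is least significant, giving 0xABA00B.

0xABA00B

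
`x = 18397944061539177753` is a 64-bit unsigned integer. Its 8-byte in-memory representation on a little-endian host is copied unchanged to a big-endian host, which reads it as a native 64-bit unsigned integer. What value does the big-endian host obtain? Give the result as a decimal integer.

1861548784322892543

18397944061539177753 in 64-bit hexadecimal is 0xFF52A0A5C18CD519.
Stored little-endian, the bytes at ascending addresses are 19 D5 8C C1 A5 A0 52 FF.
Read back as big-endian, the last byte is least significant, giving 0x19D58CC1A5A052FF.
0x19D58CC1A5A052FF = 1861548784322892543.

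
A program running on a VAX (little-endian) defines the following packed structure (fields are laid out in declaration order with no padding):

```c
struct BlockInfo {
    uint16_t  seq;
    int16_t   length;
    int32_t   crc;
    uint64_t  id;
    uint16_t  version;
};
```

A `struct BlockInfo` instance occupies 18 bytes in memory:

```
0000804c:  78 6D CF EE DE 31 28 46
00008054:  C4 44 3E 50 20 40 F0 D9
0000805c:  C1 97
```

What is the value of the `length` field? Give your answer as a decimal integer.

-4401

`length` follows `seq` (2 bytes), so it starts at byte offset 2 and occupies 2 bytes.
Bytes at offsets 2..3: CF EE.
Little-endian: lowest address holds the least-significant byte.
Reassemble most-significant byte first: EE CF → 0xEECF.
Top bit is set, so as a signed 16-bit value this is 0xEECF − 2^16 = -4401.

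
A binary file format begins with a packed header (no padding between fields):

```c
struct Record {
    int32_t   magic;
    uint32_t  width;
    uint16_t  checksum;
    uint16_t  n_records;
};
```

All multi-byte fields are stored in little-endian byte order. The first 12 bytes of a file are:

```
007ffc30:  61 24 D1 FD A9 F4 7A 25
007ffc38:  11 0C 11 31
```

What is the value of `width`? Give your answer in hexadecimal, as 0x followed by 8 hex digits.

0x257AF4A9

`width` follows `magic` (4 bytes), so it starts at byte offset 4 and occupies 4 bytes.
Bytes at offsets 4..7: A9 F4 7A 25.
Little-endian: lowest address holds the least-significant byte.
Reassemble most-significant byte first: 25 7A F4 A9 → 0x257AF4A9.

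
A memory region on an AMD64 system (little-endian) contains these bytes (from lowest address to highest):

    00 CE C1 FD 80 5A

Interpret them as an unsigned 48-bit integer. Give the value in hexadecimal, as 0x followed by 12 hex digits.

0x5A80FDC1CE00

Little-endian stores the least-significant byte at the lowest address.
Reassemble most-significant byte first: 5A 80 FD C1 CE 00 → 0x5A80FDC1CE00.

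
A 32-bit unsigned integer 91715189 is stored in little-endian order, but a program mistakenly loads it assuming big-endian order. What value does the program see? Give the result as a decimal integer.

91715189 in 32-bit hexadecimal is 0x05777675.
Stored little-endian, the bytes at ascending addresses are 75 76 77 05.
Read back as big-endian, the last byte is least significant, giving 0x75767705.
0x75767705 = 1970697989.

1970697989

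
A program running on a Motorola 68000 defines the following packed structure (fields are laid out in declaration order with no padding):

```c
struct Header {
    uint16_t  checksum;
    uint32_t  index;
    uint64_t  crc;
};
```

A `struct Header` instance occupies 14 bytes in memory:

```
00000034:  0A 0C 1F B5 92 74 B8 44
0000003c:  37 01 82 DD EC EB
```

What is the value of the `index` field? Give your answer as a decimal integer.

`index` follows `checksum` (2 bytes), so it starts at byte offset 2 and occupies 4 bytes.
Bytes at offsets 2..5: 1F B5 92 74.
Big-endian stores the most-significant byte at the lowest address.
The bytes are already most-significant first: 0x1FB59274.
0x1FB59274 = 531993204.

531993204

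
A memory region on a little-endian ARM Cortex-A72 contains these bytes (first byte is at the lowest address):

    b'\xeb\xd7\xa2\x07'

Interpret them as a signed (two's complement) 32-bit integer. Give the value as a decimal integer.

In little-endian order the low byte comes first in memory.
Reassemble most-significant byte first: 07 A2 D7 EB → 0x07A2D7EB.
0x07A2D7EB = 128112619.

128112619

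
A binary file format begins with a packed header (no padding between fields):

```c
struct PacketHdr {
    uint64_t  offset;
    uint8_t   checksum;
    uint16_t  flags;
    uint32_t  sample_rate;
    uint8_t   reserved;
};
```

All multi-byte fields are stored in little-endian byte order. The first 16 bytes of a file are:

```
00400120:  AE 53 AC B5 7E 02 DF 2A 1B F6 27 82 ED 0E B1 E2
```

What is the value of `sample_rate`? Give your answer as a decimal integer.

`sample_rate` follows `offset` (8 B), `checksum` (1 B), `flags` (2 B), so it starts at offset 8 + 1 + 2 = 11 and occupies 4 bytes.
Bytes at offsets 11..14: 82 ED 0E B1.
In little-endian order the low byte comes first in memory.
Reassemble most-significant byte first: B1 0E ED 82 → 0xB10EED82.
0xB10EED82 = 2970545538.

2970545538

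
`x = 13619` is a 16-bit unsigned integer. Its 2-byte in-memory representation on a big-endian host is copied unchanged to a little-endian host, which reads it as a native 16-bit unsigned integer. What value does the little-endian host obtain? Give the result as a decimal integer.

13619 in 16-bit hexadecimal is 0x3533.
Stored big-endian, the bytes at ascending addresses are 35 33.
Read back as little-endian, the first byte is least significant, giving 0x3335.
0x3335 = 13109.

13109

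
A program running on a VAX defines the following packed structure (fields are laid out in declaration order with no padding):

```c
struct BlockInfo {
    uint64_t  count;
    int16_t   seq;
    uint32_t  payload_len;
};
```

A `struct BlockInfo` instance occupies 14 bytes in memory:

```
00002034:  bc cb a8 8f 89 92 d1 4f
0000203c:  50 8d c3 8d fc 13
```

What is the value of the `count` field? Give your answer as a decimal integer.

`count` is the first field, at byte offset 0, occupying 8 bytes.
Bytes at offsets 0..7: BC CB A8 8F 89 92 D1 4F.
Little-endian stores the least-significant byte at the lowest address.
Reassemble most-significant byte first: 4F D1 92 89 8F A8 CB BC → 0x4FD192898FA8CBBC.
0x4FD192898FA8CBBC = 5751539318647212988.

5751539318647212988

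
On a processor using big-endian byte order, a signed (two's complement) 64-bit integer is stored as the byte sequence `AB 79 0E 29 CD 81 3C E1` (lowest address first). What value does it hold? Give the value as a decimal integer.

-6090821448337638175

In big-endian order the high byte comes first in memory.
The bytes are already most-significant first: 0xAB790E29CD813CE1.
Top bit is set, so as a signed 64-bit value this is 0xAB790E29CD813CE1 − 2^64 = -6090821448337638175.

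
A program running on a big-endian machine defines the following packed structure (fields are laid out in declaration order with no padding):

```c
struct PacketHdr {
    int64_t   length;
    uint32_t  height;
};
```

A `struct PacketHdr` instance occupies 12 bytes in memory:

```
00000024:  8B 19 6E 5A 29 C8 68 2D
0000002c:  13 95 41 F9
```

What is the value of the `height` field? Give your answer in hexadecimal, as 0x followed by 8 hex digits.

0x139541F9

`height` follows `length` (8 bytes), so it starts at byte offset 8 and occupies 4 bytes.
Bytes at offsets 8..11: 13 95 41 F9.
In big-endian order the high byte comes first in memory.
The bytes are already most-significant first: 0x139541F9.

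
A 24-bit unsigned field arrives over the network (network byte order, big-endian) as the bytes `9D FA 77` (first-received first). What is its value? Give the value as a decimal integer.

10353271

Big-endian stores the most-significant byte at the lowest address.
The bytes are already most-significant first: 0x9DFA77.
0x9DFA77 = 10353271.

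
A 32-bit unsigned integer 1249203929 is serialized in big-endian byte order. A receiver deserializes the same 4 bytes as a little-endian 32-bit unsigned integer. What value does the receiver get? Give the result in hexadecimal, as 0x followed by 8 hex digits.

1249203929 in 32-bit hexadecimal is 0x4A7556D9.
Stored big-endian, the bytes at ascending addresses are 4A 75 56 D9.
Read back as little-endian, the first byte is least significant, giving 0xD956754A.

0xD956754A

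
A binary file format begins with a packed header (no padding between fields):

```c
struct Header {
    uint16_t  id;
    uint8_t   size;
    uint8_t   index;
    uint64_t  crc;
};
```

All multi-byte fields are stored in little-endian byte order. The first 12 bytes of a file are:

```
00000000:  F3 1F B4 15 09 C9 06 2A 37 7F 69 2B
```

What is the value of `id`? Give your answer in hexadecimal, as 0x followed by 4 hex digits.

0x1FF3

`id` is the first field, at byte offset 0, occupying 2 bytes.
Bytes at offsets 0..1: F3 1F.
In little-endian order the low byte comes first in memory.
Reassemble most-significant byte first: 1F F3 → 0x1FF3.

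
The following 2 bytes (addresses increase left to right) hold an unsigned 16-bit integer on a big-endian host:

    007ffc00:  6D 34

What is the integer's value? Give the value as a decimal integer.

In big-endian order the high byte comes first in memory.
The bytes are already most-significant first: 0x6D34.
0x6D34 = 27956.

27956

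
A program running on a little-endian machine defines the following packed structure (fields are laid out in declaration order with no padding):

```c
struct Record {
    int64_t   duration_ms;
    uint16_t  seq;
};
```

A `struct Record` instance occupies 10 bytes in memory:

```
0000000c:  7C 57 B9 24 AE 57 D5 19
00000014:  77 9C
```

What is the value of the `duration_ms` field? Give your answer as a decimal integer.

`duration_ms` is the first field, at byte offset 0, occupying 8 bytes.
Bytes at offsets 0..7: 7C 57 B9 24 AE 57 D5 19.
In little-endian order the low byte comes first in memory.
Reassemble most-significant byte first: 19 D5 57 AE 24 B9 57 7C → 0x19D557AE24B9577C.
0x19D557AE24B9577C = 1861490426439620476.

1861490426439620476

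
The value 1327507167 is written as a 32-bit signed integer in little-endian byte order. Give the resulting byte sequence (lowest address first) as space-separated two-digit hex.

1327507167 in hexadecimal, padded to 32 bits, is 0x4F2026DF.
Split into bytes (most-significant first): 4F 20 26 DF.
Little-endian stores the least-significant byte at the lowest address.
So at ascending addresses the bytes are DF 26 20 4F.

DF 26 20 4F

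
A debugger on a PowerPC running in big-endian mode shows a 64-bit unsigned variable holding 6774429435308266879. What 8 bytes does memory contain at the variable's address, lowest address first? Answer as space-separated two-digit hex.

5E 03 9B AD CF 7F D5 7F

6774429435308266879 in hexadecimal, padded to 64 bits, is 0x5E039BADCF7FD57F.
Split into bytes (most-significant first): 5E 03 9B AD CF 7F D5 7F.
In big-endian order the high byte comes first in memory.
So the memory order matches the most-significant-first order: 5E 03 9B AD CF 7F D5 7F.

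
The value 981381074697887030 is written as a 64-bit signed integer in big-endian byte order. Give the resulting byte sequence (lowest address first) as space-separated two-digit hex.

981381074697887030 in hexadecimal, padded to 64 bits, is 0x0D9E90E34AA89D36.
Split into bytes (most-significant first): 0D 9E 90 E3 4A A8 9D 36.
Big-endian stores the most-significant byte at the lowest address.
So the memory order matches the most-significant-first order: 0D 9E 90 E3 4A A8 9D 36.

0D 9E 90 E3 4A A8 9D 36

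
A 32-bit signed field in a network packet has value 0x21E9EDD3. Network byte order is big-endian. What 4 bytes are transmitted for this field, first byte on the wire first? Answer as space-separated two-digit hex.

Split into bytes (most-significant first): 21 E9 ED D3.
In big-endian order the high byte comes first in memory.
So the memory order matches the most-significant-first order: 21 E9 ED D3.

21 E9 ED D3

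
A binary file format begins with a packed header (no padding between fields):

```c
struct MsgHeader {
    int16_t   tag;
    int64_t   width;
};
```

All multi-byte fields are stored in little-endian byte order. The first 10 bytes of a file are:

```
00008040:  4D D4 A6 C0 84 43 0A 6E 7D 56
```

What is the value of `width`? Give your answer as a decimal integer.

6232258449712136358

`width` follows `tag` (2 bytes), so it starts at byte offset 2 and occupies 8 bytes.
Bytes at offsets 2..9: A6 C0 84 43 0A 6E 7D 56.
Little-endian: lowest address holds the least-significant byte.
Reassemble most-significant byte first: 56 7D 6E 0A 43 84 C0 A6 → 0x567D6E0A4384C0A6.
0x567D6E0A4384C0A6 = 6232258449712136358.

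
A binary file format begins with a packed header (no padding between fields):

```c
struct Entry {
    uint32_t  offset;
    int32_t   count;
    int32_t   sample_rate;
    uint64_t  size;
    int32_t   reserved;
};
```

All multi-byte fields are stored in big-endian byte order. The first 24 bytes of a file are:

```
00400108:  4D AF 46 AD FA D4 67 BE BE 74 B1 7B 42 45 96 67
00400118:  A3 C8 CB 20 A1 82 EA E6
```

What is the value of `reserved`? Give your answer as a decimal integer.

`reserved` follows `offset` (4 B), `count` (4 B), `sample_rate` (4 B), `size` (8 B), so it starts at offset 4 + 4 + 4 + 8 = 20 and occupies 4 bytes.
Bytes at offsets 20..23: A1 82 EA E6.
In big-endian order the high byte comes first in memory.
The bytes are already most-significant first: 0xA182EAE6.
Top bit is set, so as a signed 32-bit value this is 0xA182EAE6 − 2^32 = -1585255706.

-1585255706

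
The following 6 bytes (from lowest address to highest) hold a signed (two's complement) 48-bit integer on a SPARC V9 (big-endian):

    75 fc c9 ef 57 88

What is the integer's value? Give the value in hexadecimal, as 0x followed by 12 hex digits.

Big-endian stores the most-significant byte at the lowest address.
The bytes are already most-significant first: 0x75FCC9EF5788.

0x75FCC9EF5788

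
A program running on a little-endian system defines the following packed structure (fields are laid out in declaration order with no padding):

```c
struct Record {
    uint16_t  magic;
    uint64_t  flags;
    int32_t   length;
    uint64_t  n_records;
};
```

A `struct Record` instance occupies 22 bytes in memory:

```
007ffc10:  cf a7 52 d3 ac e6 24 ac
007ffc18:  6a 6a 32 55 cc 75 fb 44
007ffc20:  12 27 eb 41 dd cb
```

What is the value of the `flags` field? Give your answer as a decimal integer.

`flags` follows `magic` (2 bytes), so it starts at byte offset 2 and occupies 8 bytes.
Bytes at offsets 2..9: 52 D3 AC E6 24 AC 6A 6A.
Little-endian stores the least-significant byte at the lowest address.
Reassemble most-significant byte first: 6A 6A AC 24 E6 AC D3 52 → 0x6A6AAC24E6ACD352.
0x6A6AAC24E6ACD352 = 7668130590040576850.

7668130590040576850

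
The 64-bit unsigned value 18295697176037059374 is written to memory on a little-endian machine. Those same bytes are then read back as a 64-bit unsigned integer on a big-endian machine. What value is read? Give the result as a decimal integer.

3344994298962634749

18295697176037059374 in 64-bit hexadecimal is 0xFDE75FA597CE6B2E.
Stored little-endian, the bytes at ascending addresses are 2E 6B CE 97 A5 5F E7 FD.
Read back as big-endian, the last byte is least significant, giving 0x2E6BCE97A55FE7FD.
0x2E6BCE97A55FE7FD = 3344994298962634749.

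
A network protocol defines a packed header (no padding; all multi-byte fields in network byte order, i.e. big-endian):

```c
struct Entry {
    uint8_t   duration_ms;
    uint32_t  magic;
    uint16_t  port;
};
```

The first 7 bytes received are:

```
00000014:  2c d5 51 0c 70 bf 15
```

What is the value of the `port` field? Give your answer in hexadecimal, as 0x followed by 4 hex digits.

0xBF15

`port` follows `duration_ms` (1 B), `magic` (4 B), so it starts at offset 1 + 4 = 5 and occupies 2 bytes.
Bytes at offsets 5..6: BF 15.
In big-endian order the high byte comes first in memory.
The bytes are already most-significant first: 0xBF15.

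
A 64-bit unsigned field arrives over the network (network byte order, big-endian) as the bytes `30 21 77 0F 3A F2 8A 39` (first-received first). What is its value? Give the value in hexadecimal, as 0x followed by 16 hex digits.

Big-endian stores the most-significant byte at the lowest address.
The bytes are already most-significant first: 0x3021770F3AF28A39.

0x3021770F3AF28A39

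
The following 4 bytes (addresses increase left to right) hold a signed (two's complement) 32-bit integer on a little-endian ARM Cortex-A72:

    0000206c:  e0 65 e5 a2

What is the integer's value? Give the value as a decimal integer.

In little-endian order the low byte comes first in memory.
Reassemble most-significant byte first: A2 E5 65 E0 → 0xA2E565E0.
Top bit is set, so as a signed 32-bit value this is 0xA2E565E0 − 2^32 = -1562024480.

-1562024480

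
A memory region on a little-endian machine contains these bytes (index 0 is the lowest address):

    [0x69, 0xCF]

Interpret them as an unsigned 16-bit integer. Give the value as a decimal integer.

Little-endian: lowest address holds the least-significant byte.
Reassemble most-significant byte first: CF 69 → 0xCF69.
0xCF69 = 53097.

53097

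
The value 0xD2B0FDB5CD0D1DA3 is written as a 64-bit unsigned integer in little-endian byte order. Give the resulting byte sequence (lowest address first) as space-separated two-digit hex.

Split into bytes (most-significant first): D2 B0 FD B5 CD 0D 1D A3.
In little-endian order the low byte comes first in memory.
So at ascending addresses the bytes are A3 1D 0D CD B5 FD B0 D2.

A3 1D 0D CD B5 FD B0 D2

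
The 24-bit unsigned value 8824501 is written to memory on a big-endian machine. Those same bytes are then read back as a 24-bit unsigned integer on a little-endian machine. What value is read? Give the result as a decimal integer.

11904646

8824501 in 24-bit hexadecimal is 0x86A6B5.
Stored big-endian, the bytes at ascending addresses are 86 A6 B5.
Read back as little-endian, the first byte is least significant, giving 0xB5A686.
0xB5A686 = 11904646.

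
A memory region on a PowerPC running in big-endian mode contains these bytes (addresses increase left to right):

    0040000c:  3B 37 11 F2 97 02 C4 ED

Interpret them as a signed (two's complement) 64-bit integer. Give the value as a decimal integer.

4266898905570133229

Big-endian stores the most-significant byte at the lowest address.
The bytes are already most-significant first: 0x3B3711F29702C4ED.
0x3B3711F29702C4ED = 4266898905570133229.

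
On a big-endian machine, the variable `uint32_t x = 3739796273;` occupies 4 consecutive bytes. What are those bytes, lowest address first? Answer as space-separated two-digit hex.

DE E8 C3 31

3739796273 in hexadecimal, padded to 32 bits, is 0xDEE8C331.
Split into bytes (most-significant first): DE E8 C3 31.
Big-endian stores the most-significant byte at the lowest address.
So the memory order matches the most-significant-first order: DE E8 C3 31.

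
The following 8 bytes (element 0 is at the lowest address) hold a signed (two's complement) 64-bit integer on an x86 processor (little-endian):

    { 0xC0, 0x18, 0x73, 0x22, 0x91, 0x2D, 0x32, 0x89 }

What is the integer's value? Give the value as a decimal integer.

Little-endian stores the least-significant byte at the lowest address.
Reassemble most-significant byte first: 89 32 2D 91 22 73 18 C0 → 0x89322D91227318C0.
Top bit is set, so as a signed 64-bit value this is 0x89322D91227318C0 − 2^64 = -8560729840306415424.

-8560729840306415424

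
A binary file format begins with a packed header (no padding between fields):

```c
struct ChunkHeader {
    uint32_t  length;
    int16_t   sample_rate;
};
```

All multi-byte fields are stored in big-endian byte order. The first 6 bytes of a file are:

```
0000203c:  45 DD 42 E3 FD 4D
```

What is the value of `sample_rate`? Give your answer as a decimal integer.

-691

`sample_rate` follows `length` (4 bytes), so it starts at byte offset 4 and occupies 2 bytes.
Bytes at offsets 4..5: FD 4D.
In big-endian order the high byte comes first in memory.
The bytes are already most-significant first: 0xFD4D.
Top bit is set, so as a signed 16-bit value this is 0xFD4D − 2^16 = -691.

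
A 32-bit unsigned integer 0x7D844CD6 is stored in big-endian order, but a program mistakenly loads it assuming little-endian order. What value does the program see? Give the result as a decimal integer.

Stored big-endian, the bytes at ascending addresses are 7D 84 4C D6.
Read back as little-endian, the first byte is least significant, giving 0xD64C847D.
0xD64C847D = 3595338877.

3595338877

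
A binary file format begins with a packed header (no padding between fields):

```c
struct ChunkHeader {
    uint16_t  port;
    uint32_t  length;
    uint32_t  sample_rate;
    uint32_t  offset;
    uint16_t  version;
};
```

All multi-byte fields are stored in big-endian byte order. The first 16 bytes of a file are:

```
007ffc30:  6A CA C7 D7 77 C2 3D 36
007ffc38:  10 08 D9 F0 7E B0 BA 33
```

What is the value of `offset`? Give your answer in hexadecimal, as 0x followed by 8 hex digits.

`offset` follows `port` (2 B), `length` (4 B), `sample_rate` (4 B), so it starts at offset 2 + 4 + 4 = 10 and occupies 4 bytes.
Bytes at offsets 10..13: D9 F0 7E B0.
Big-endian: lowest address holds the most-significant byte.
The bytes are already most-significant first: 0xD9F07EB0.

0xD9F07EB0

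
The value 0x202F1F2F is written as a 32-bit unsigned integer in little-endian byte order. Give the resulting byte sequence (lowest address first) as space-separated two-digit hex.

Split into bytes (most-significant first): 20 2F 1F 2F.
Little-endian stores the least-significant byte at the lowest address.
So at ascending addresses the bytes are 2F 1F 2F 20.

2F 1F 2F 20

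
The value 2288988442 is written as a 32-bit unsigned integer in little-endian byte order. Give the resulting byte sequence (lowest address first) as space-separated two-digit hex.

1A 31 6F 88

2288988442 in hexadecimal, padded to 32 bits, is 0x886F311A.
Split into bytes (most-significant first): 88 6F 31 1A.
Little-endian stores the least-significant byte at the lowest address.
So at ascending addresses the bytes are 1A 31 6F 88.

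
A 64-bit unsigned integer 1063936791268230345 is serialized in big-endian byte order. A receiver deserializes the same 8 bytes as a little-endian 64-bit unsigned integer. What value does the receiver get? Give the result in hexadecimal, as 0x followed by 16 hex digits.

1063936791268230345 in 64-bit hexadecimal is 0x0EC3DCDFEB0304C9.
Stored big-endian, the bytes at ascending addresses are 0E C3 DC DF EB 03 04 C9.
Read back as little-endian, the first byte is least significant, giving 0xC90403EBDFDCC30E.

0xC90403EBDFDCC30E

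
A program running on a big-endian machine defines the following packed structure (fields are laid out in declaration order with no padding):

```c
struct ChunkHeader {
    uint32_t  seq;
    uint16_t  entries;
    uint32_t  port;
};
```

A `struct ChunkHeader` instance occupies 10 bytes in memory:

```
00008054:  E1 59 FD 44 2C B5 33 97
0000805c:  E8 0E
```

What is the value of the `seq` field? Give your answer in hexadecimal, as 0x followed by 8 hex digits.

`seq` is the first field, at byte offset 0, occupying 4 bytes.
Bytes at offsets 0..3: E1 59 FD 44.
In big-endian order the high byte comes first in memory.
The bytes are already most-significant first: 0xE159FD44.

0xE159FD44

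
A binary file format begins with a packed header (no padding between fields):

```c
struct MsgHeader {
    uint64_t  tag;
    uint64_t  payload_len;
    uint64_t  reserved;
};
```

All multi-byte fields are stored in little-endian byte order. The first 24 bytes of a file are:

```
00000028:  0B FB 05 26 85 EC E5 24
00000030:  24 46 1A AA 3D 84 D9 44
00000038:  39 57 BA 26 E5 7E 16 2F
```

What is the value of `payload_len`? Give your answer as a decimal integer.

4961141864907032100

`payload_len` follows `tag` (8 bytes), so it starts at byte offset 8 and occupies 8 bytes.
Bytes at offsets 8..15: 24 46 1A AA 3D 84 D9 44.
Little-endian: lowest address holds the least-significant byte.
Reassemble most-significant byte first: 44 D9 84 3D AA 1A 46 24 → 0x44D9843DAA1A4624.
0x44D9843DAA1A4624 = 4961141864907032100.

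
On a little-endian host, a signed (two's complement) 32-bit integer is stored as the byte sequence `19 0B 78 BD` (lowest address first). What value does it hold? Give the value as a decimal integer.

-1116206311

Little-endian stores the least-significant byte at the lowest address.
Reassemble most-significant byte first: BD 78 0B 19 → 0xBD780B19.
Top bit is set, so as a signed 32-bit value this is 0xBD780B19 − 2^32 = -1116206311.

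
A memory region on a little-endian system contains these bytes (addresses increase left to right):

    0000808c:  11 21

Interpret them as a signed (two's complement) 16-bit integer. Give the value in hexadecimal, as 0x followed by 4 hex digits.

0x2111

Little-endian stores the least-significant byte at the lowest address.
Reassemble most-significant byte first: 21 11 → 0x2111.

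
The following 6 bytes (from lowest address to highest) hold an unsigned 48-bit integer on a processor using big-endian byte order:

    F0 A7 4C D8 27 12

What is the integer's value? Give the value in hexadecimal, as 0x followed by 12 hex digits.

0xF0A74CD82712

In big-endian order the high byte comes first in memory.
The bytes are already most-significant first: 0xF0A74CD82712.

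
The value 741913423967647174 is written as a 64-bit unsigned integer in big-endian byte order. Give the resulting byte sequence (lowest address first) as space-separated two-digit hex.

0A 4B CE 54 09 AF 75 C6

741913423967647174 in hexadecimal, padded to 64 bits, is 0x0A4BCE5409AF75C6.
Split into bytes (most-significant first): 0A 4B CE 54 09 AF 75 C6.
Big-endian: lowest address holds the most-significant byte.
So the memory order matches the most-significant-first order: 0A 4B CE 54 09 AF 75 C6.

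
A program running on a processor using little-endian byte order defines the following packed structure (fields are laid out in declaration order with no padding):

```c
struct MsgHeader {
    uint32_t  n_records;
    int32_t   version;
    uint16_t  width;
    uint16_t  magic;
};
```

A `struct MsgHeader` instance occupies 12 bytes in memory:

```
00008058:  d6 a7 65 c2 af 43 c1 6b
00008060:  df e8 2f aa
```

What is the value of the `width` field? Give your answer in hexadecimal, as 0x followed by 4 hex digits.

0xE8DF

`width` follows `n_records` (4 B), `version` (4 B), so it starts at offset 4 + 4 = 8 and occupies 2 bytes.
Bytes at offsets 8..9: DF E8.
Little-endian: lowest address holds the least-significant byte.
Reassemble most-significant byte first: E8 DF → 0xE8DF.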